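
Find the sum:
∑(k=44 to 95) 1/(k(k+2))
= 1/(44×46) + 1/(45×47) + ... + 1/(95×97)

Partial fractions: 1/(k(k+2)) = (1/2)[1/k - 1/(k+2)]
Telescoping leaves the first two and last two terms:
= (1/2)[1/44 + 1/45 - 1/96 - 1/97]
= 37219/3072960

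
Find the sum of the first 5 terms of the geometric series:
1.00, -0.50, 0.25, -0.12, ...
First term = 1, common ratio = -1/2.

Sₙ = a(1 - rⁿ) / (1 - r)
S_5 = 1(1 - (-1/2)^5) / (1 - (-1/2))
S_5 = 1(1 - (-1/32)) / (3/2)
S_5 = 11/16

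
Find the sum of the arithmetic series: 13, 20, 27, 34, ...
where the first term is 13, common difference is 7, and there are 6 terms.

Sₙ = n/2 × (first + last)
Last term = a + (n-1)d = 13 + (6-1)×7 = 48
S_6 = 6/2 × (13 + 48)
S_6 = 6/2 × 61 = 183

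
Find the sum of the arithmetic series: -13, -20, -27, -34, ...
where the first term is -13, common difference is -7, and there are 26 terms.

Sₙ = n/2 × (first + last)
Last term = a + (n-1)d = -13 + (26-1)×(-7) = -188
S_26 = 26/2 × (-13 + (-188))
S_26 = 26/2 × (-201) = -2613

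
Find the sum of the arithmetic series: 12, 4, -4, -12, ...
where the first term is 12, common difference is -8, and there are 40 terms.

Sₙ = n/2 × (first + last)
Last term = a + (n-1)d = 12 + (40-1)×(-8) = -300
S_40 = 40/2 × (12 + (-300))
S_40 = 40/2 × (-288) = -5760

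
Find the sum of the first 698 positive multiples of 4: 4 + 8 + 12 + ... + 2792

Factor out 4: = 4(1 + 2 + ... + 698) = 4 × n(n+1)/2
= 4 × 698×699/2
= 4 × 243951
= 975804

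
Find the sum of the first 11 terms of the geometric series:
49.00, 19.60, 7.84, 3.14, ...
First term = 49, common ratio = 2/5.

Sₙ = a(1 - rⁿ) / (1 - r)
S_11 = 49(1 - (2/5)^11) / (1 - (2/5))
S_11 = 49(1 - (2048/48828125)) / (3/5)
S_11 = 797492591/9765625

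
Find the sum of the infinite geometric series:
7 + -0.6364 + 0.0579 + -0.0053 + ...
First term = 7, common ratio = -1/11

For |r| < 1, S = a / (1 - r)
S = 7 / (1 - (-1/11))
S = 7 / (12/11)
S = 77/12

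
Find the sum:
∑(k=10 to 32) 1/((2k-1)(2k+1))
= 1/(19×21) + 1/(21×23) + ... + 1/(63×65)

Partial fractions: 1/((2k-1)(2k+1)) = (1/2)[1/(2k-1) - 1/(2k+1)]
The series telescopes:
= (1/2)[1/19 - 1/65]
= 23/1235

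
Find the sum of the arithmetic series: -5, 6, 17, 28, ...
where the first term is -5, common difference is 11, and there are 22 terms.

Sₙ = n/2 × (first + last)
Last term = a + (n-1)d = -5 + (22-1)×11 = 226
S_22 = 22/2 × (-5 + 226)
S_22 = 22/2 × 221 = 2431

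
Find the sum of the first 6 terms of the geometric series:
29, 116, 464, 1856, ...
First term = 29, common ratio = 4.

Sₙ = a(1 - rⁿ) / (1 - r)
S_6 = 29(1 - 4^6) / (1 - 4)
S_6 = 29(1 - 4096) / (-3)
S_6 = 39585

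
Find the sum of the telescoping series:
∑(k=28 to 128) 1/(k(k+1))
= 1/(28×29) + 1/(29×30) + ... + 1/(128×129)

Partial fractions: 1/(k(k+1)) = 1/k - 1/(k+1)
The series telescopes:
= (1/28 - 1/29) + (1/29 - 1/30) + ... + (1/128 - 1/129)
= 1/28 - 1/129
= 101/3612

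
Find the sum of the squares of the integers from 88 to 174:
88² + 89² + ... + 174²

Use ∑_{k=1}^{n} k² = n(n+1)(2n+1)/6, then subtract the first 87 terms.
∑_{k=1}^{174} k² = 174×175×349/6 = 1771175
∑_{k=1}^{87} k² = 87×88×175/6 = 223300
∑_{k=88}^{174} k² = 1771175 - 223300 = 1547875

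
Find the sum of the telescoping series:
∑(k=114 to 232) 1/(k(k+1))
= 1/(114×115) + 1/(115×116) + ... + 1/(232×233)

Partial fractions: 1/(k(k+1)) = 1/k - 1/(k+1)
The series telescopes:
= (1/114 - 1/115) + (1/115 - 1/116) + ... + (1/232 - 1/233)
= 1/114 - 1/233
= 119/26562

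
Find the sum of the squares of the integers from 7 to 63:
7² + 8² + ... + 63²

Use ∑_{k=1}^{n} k² = n(n+1)(2n+1)/6, then subtract the first 6 terms.
∑_{k=1}^{63} k² = 63×64×127/6 = 85344
∑_{k=1}^{6} k² = 6×7×13/6 = 91
∑_{k=7}^{63} k² = 85344 - 91 = 85253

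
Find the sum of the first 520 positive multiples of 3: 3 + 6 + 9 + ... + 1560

Factor out 3: = 3(1 + 2 + ... + 520) = 3 × n(n+1)/2
= 3 × 520×521/2
= 3 × 135460
= 406380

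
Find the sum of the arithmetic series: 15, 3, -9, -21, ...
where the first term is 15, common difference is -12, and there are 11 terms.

Sₙ = n/2 × (first + last)
Last term = a + (n-1)d = 15 + (11-1)×(-12) = -105
S_11 = 11/2 × (15 + (-105))
S_11 = 11/2 × (-90) = -495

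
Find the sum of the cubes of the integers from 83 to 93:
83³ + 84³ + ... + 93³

Use ∑_{k=1}^{n} k³ = [n(n+1)/2]², then subtract the first 82 terms.
∑_{k=1}^{93} k³ = [93×94/2]² = 4371² = 19105641
∑_{k=1}^{82} k³ = [82×83/2]² = 3403² = 11580409
∑_{k=83}^{93} k³ = 19105641 - 11580409 = 7525232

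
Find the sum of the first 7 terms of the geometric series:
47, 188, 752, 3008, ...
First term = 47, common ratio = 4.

Sₙ = a(1 - rⁿ) / (1 - r)
S_7 = 47(1 - 4^7) / (1 - 4)
S_7 = 47(1 - 16384) / (-3)
S_7 = 256667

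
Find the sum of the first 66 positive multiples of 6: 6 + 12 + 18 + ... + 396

Factor out 6: = 6(1 + 2 + ... + 66) = 6 × n(n+1)/2
= 6 × 66×67/2
= 6 × 2211
= 13266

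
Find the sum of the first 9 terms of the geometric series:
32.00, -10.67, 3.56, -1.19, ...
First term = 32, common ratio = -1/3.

Sₙ = a(1 - rⁿ) / (1 - r)
S_9 = 32(1 - (-1/3)^9) / (1 - (-1/3))
S_9 = 32(1 - (-1/19683)) / (4/3)
S_9 = 157472/6561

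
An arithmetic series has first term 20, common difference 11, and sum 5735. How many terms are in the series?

Using S = n/2 × [2a + (n-1)d]
5735 = n/2 × [2(20) + (n-1)(11)]
5735 = n/2 × [40 + 11n - 11]
11470 = n × [29 + 11n]
11n² + (29)n - 11470 = 0
Discriminant: Δ = (29)² - 4(11)(-11470) = 841 + 504680 = 505521
√Δ = 711
n = [-(29) + √Δ] / (2·11) = (-29 + 711) / 22 = 682 / 22 = 31
(The negative root is discarded since n must be a positive integer.)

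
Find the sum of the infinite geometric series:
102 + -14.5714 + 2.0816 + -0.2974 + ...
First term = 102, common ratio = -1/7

For |r| < 1, S = a / (1 - r)
S = 102 / (1 - (-1/7))
S = 102 / (8/7)
S = 357/4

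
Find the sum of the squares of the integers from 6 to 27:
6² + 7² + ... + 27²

Use ∑_{k=1}^{n} k² = n(n+1)(2n+1)/6, then subtract the first 5 terms.
∑_{k=1}^{27} k² = 27×28×55/6 = 6930
∑_{k=1}^{5} k² = 5×6×11/6 = 55
∑_{k=6}^{27} k² = 6930 - 55 = 6875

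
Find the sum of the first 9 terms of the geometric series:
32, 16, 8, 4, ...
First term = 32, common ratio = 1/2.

Sₙ = a(1 - rⁿ) / (1 - r)
S_9 = 32(1 - (1/2)^9) / (1 - (1/2))
S_9 = 32(1 - (1/512)) / (1/2)
S_9 = 511/8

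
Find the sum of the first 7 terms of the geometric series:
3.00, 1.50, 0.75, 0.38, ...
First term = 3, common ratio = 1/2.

Sₙ = a(1 - rⁿ) / (1 - r)
S_7 = 3(1 - (1/2)^7) / (1 - (1/2))
S_7 = 3(1 - (1/128)) / (1/2)
S_7 = 381/64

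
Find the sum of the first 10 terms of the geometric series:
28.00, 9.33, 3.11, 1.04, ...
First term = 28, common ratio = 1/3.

Sₙ = a(1 - rⁿ) / (1 - r)
S_10 = 28(1 - (1/3)^10) / (1 - (1/3))
S_10 = 28(1 - (1/59049)) / (2/3)
S_10 = 826672/19683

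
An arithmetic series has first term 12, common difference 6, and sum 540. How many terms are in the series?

Using S = n/2 × [2a + (n-1)d]
540 = n/2 × [2(12) + (n-1)(6)]
540 = n/2 × [24 + 6n - 6]
1080 = n × [18 + 6n]
6n² + (18)n - 1080 = 0
Discriminant: Δ = (18)² - 4(6)(-1080) = 324 + 25920 = 26244
√Δ = 162
n = [-(18) + √Δ] / (2·6) = (-18 + 162) / 12 = 144 / 12 = 12
(The negative root is discarded since n must be a positive integer.)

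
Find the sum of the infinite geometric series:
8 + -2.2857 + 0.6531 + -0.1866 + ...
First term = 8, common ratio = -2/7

For |r| < 1, S = a / (1 - r)
S = 8 / (1 - (-2/7))
S = 8 / (9/7)
S = 56/9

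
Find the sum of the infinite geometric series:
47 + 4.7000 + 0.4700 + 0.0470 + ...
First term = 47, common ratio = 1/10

For |r| < 1, S = a / (1 - r)
S = 47 / (1 - (1/10))
S = 47 / (9/10)
S = 470/9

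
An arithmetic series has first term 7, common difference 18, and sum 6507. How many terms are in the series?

Using S = n/2 × [2a + (n-1)d]
6507 = n/2 × [2(7) + (n-1)(18)]
6507 = n/2 × [14 + 18n - 18]
13014 = n × [-4 + 18n]
18n² + (-4)n - 13014 = 0
Discriminant: Δ = (-4)² - 4(18)(-13014) = 16 + 937008 = 937024
√Δ = 968
n = [-(-4) + √Δ] / (2·18) = (4 + 968) / 36 = 972 / 36 = 27
(The negative root is discarded since n must be a positive integer.)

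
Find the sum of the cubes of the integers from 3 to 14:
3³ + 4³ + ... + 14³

Use ∑_{k=1}^{n} k³ = [n(n+1)/2]², then subtract the first 2 terms.
∑_{k=1}^{14} k³ = [14×15/2]² = 105² = 11025
∑_{k=1}^{2} k³ = [2×3/2]² = 3² = 9
∑_{k=3}^{14} k³ = 11025 - 9 = 11016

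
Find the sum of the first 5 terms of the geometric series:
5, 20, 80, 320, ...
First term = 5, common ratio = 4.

Sₙ = a(1 - rⁿ) / (1 - r)
S_5 = 5(1 - 4^5) / (1 - 4)
S_5 = 5(1 - 1024) / (-3)
S_5 = 1705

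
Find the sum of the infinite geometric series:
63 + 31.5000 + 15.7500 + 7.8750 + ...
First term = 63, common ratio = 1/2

For |r| < 1, S = a / (1 - r)
S = 63 / (1 - (1/2))
S = 63 / (1/2)
S = 126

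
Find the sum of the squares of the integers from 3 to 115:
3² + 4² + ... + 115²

Use ∑_{k=1}^{n} k² = n(n+1)(2n+1)/6, then subtract the first 2 terms.
∑_{k=1}^{115} k² = 115×116×231/6 = 513590
∑_{k=1}^{2} k² = 2×3×5/6 = 5
∑_{k=3}^{115} k² = 513590 - 5 = 513585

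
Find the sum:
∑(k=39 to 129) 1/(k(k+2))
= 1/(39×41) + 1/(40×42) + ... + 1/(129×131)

Partial fractions: 1/(k(k+2)) = (1/2)[1/k - 1/(k+2)]
Telescoping leaves the first two and last two terms:
= (1/2)[1/39 + 1/40 - 1/130 - 1/131]
= 7217/408720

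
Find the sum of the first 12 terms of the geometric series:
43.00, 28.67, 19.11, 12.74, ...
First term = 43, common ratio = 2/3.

Sₙ = a(1 - rⁿ) / (1 - r)
S_12 = 43(1 - (2/3)^12) / (1 - (2/3))
S_12 = 43(1 - (4096/531441)) / (1/3)
S_12 = 22675835/177147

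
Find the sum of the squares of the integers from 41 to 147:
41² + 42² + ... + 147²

Use ∑_{k=1}^{n} k² = n(n+1)(2n+1)/6, then subtract the first 40 terms.
∑_{k=1}^{147} k² = 147×148×295/6 = 1069670
∑_{k=1}^{40} k² = 40×41×81/6 = 22140
∑_{k=41}^{147} k² = 1069670 - 22140 = 1047530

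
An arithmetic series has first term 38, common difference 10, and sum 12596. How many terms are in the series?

Using S = n/2 × [2a + (n-1)d]
12596 = n/2 × [2(38) + (n-1)(10)]
12596 = n/2 × [76 + 10n - 10]
25192 = n × [66 + 10n]
10n² + (66)n - 25192 = 0
Discriminant: Δ = (66)² - 4(10)(-25192) = 4356 + 1007680 = 1012036
√Δ = 1006
n = [-(66) + √Δ] / (2·10) = (-66 + 1006) / 20 = 940 / 20 = 47
(The negative root is discarded since n must be a positive integer.)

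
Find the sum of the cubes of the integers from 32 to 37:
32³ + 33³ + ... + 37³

Use ∑_{k=1}^{n} k³ = [n(n+1)/2]², then subtract the first 31 terms.
∑_{k=1}^{37} k³ = [37×38/2]² = 703² = 494209
∑_{k=1}^{31} k³ = [31×32/2]² = 496² = 246016
∑_{k=32}^{37} k³ = 494209 - 246016 = 248193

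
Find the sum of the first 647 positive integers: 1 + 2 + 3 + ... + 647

Formula: ∑k = n(n+1)/2
= 647×648/2
= 419256/2
= 209628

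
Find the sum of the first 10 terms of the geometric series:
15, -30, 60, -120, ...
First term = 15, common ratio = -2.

Sₙ = a(1 - rⁿ) / (1 - r)
S_10 = 15(1 - (-2)^10) / (1 - (-2))
S_10 = 15(1 - 1024) / (3)
S_10 = -5115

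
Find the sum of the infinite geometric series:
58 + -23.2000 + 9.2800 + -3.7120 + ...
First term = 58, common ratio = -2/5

For |r| < 1, S = a / (1 - r)
S = 58 / (1 - (-2/5))
S = 58 / (7/5)
S = 290/7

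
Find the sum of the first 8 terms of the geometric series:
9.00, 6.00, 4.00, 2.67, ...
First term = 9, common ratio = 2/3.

Sₙ = a(1 - rⁿ) / (1 - r)
S_8 = 9(1 - (2/3)^8) / (1 - (2/3))
S_8 = 9(1 - (256/6561)) / (1/3)
S_8 = 6305/243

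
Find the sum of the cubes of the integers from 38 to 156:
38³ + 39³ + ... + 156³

Use ∑_{k=1}^{n} k³ = [n(n+1)/2]², then subtract the first 37 terms.
∑_{k=1}^{156} k³ = [156×157/2]² = 12246² = 149964516
∑_{k=1}^{37} k³ = [37×38/2]² = 703² = 494209
∑_{k=38}^{156} k³ = 149964516 - 494209 = 149470307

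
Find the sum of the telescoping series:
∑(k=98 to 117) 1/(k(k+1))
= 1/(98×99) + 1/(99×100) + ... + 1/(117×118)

Partial fractions: 1/(k(k+1)) = 1/k - 1/(k+1)
The series telescopes:
= (1/98 - 1/99) + (1/99 - 1/100) + ... + (1/117 - 1/118)
= 1/98 - 1/118
= 5/2891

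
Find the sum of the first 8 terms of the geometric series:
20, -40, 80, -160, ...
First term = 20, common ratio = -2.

Sₙ = a(1 - rⁿ) / (1 - r)
S_8 = 20(1 - (-2)^8) / (1 - (-2))
S_8 = 20(1 - 256) / (3)
S_8 = -1700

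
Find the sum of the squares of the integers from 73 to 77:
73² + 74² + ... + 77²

Use ∑_{k=1}^{n} k² = n(n+1)(2n+1)/6, then subtract the first 72 terms.
∑_{k=1}^{77} k² = 77×78×155/6 = 155155
∑_{k=1}^{72} k² = 72×73×145/6 = 127020
∑_{k=73}^{77} k² = 155155 - 127020 = 28135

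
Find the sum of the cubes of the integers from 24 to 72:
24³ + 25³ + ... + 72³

Use ∑_{k=1}^{n} k³ = [n(n+1)/2]², then subtract the first 23 terms.
∑_{k=1}^{72} k³ = [72×73/2]² = 2628² = 6906384
∑_{k=1}^{23} k³ = [23×24/2]² = 276² = 76176
∑_{k=24}^{72} k³ = 6906384 - 76176 = 6830208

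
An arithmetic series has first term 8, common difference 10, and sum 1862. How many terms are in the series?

Using S = n/2 × [2a + (n-1)d]
1862 = n/2 × [2(8) + (n-1)(10)]
1862 = n/2 × [16 + 10n - 10]
3724 = n × [6 + 10n]
10n² + (6)n - 3724 = 0
Discriminant: Δ = (6)² - 4(10)(-3724) = 36 + 148960 = 148996
√Δ = 386
n = [-(6) + √Δ] / (2·10) = (-6 + 386) / 20 = 380 / 20 = 19
(The negative root is discarded since n must be a positive integer.)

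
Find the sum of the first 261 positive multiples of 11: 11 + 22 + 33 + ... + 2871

Factor out 11: = 11(1 + 2 + ... + 261) = 11 × n(n+1)/2
= 11 × 261×262/2
= 11 × 34191
= 376101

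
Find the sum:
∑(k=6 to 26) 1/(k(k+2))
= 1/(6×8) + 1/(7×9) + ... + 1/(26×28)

Partial fractions: 1/(k(k+2)) = (1/2)[1/k - 1/(k+2)]
Telescoping leaves the first two and last two terms:
= (1/2)[1/6 + 1/7 - 1/27 - 1/28]
= 179/1512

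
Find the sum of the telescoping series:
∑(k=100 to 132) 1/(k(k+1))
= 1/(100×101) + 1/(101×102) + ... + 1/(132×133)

Partial fractions: 1/(k(k+1)) = 1/k - 1/(k+1)
The series telescopes:
= (1/100 - 1/101) + (1/101 - 1/102) + ... + (1/132 - 1/133)
= 1/100 - 1/133
= 33/13300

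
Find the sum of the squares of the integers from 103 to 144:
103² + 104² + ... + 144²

Use ∑_{k=1}^{n} k² = n(n+1)(2n+1)/6, then subtract the first 102 terms.
∑_{k=1}^{144} k² = 144×145×289/6 = 1005720
∑_{k=1}^{102} k² = 102×103×205/6 = 358955
∑_{k=103}^{144} k² = 1005720 - 358955 = 646765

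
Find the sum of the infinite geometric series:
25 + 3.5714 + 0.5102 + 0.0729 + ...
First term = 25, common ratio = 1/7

For |r| < 1, S = a / (1 - r)
S = 25 / (1 - (1/7))
S = 25 / (6/7)
S = 175/6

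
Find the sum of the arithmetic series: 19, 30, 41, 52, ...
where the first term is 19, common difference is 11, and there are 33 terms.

Sₙ = n/2 × (first + last)
Last term = a + (n-1)d = 19 + (33-1)×11 = 371
S_33 = 33/2 × (19 + 371)
S_33 = 33/2 × 390 = 6435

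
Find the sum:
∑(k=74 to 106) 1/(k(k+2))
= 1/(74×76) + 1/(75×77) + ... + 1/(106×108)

Partial fractions: 1/(k(k+2)) = (1/2)[1/k - 1/(k+2)]
Telescoping leaves the first two and last two terms:
= (1/2)[1/74 + 1/75 - 1/107 - 1/108]
= 88099/21378600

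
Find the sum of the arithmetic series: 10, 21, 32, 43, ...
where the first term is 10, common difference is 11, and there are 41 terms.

Sₙ = n/2 × (first + last)
Last term = a + (n-1)d = 10 + (41-1)×11 = 450
S_41 = 41/2 × (10 + 450)
S_41 = 41/2 × 460 = 9430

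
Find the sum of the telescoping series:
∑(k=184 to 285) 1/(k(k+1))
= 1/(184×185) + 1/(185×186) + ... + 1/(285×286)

Partial fractions: 1/(k(k+1)) = 1/k - 1/(k+1)
The series telescopes:
= (1/184 - 1/185) + (1/185 - 1/186) + ... + (1/285 - 1/286)
= 1/184 - 1/286
= 51/26312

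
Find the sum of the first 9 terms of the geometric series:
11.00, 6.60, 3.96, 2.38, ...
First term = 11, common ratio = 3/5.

Sₙ = a(1 - rⁿ) / (1 - r)
S_9 = 11(1 - (3/5)^9) / (1 - (3/5))
S_9 = 11(1 - (19683/1953125)) / (2/5)
S_9 = 10633931/390625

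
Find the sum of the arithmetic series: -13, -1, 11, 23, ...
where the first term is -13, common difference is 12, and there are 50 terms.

Sₙ = n/2 × (first + last)
Last term = a + (n-1)d = -13 + (50-1)×12 = 575
S_50 = 50/2 × (-13 + 575)
S_50 = 50/2 × 562 = 14050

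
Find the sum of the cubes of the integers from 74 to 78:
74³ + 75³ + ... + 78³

Use ∑_{k=1}^{n} k³ = [n(n+1)/2]², then subtract the first 73 terms.
∑_{k=1}^{78} k³ = [78×79/2]² = 3081² = 9492561
∑_{k=1}^{73} k³ = [73×74/2]² = 2701² = 7295401
∑_{k=74}^{78} k³ = 9492561 - 7295401 = 2197160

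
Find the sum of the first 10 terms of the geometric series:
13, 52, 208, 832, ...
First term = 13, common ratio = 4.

Sₙ = a(1 - rⁿ) / (1 - r)
S_10 = 13(1 - 4^10) / (1 - 4)
S_10 = 13(1 - 1048576) / (-3)
S_10 = 4543825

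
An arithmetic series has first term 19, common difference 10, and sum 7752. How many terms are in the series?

Using S = n/2 × [2a + (n-1)d]
7752 = n/2 × [2(19) + (n-1)(10)]
7752 = n/2 × [38 + 10n - 10]
15504 = n × [28 + 10n]
10n² + (28)n - 15504 = 0
Discriminant: Δ = (28)² - 4(10)(-15504) = 784 + 620160 = 620944
√Δ = 788
n = [-(28) + √Δ] / (2·10) = (-28 + 788) / 20 = 760 / 20 = 38
(The negative root is discarded since n must be a positive integer.)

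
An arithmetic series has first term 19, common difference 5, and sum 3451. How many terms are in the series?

Using S = n/2 × [2a + (n-1)d]
3451 = n/2 × [2(19) + (n-1)(5)]
3451 = n/2 × [38 + 5n - 5]
6902 = n × [33 + 5n]
5n² + (33)n - 6902 = 0
Discriminant: Δ = (33)² - 4(5)(-6902) = 1089 + 138040 = 139129
√Δ = 373
n = [-(33) + √Δ] / (2·5) = (-33 + 373) / 10 = 340 / 10 = 34
(The negative root is discarded since n must be a positive integer.)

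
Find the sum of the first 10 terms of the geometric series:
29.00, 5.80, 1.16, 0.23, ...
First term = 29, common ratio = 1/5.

Sₙ = a(1 - rⁿ) / (1 - r)
S_10 = 29(1 - (1/5)^10) / (1 - (1/5))
S_10 = 29(1 - (1/9765625)) / (4/5)
S_10 = 70800774/1953125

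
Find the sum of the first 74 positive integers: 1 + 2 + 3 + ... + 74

Formula: ∑k = n(n+1)/2
= 74×75/2
= 5550/2
= 2775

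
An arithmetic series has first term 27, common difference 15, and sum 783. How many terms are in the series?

Using S = n/2 × [2a + (n-1)d]
783 = n/2 × [2(27) + (n-1)(15)]
783 = n/2 × [54 + 15n - 15]
1566 = n × [39 + 15n]
15n² + (39)n - 1566 = 0
Discriminant: Δ = (39)² - 4(15)(-1566) = 1521 + 93960 = 95481
√Δ = 309
n = [-(39) + √Δ] / (2·15) = (-39 + 309) / 30 = 270 / 30 = 9
(The negative root is discarded since n must be a positive integer.)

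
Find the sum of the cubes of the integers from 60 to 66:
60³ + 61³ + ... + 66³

Use ∑_{k=1}^{n} k³ = [n(n+1)/2]², then subtract the first 59 terms.
∑_{k=1}^{66} k³ = [66×67/2]² = 2211² = 4888521
∑_{k=1}^{59} k³ = [59×60/2]² = 1770² = 3132900
∑_{k=60}^{66} k³ = 4888521 - 3132900 = 1755621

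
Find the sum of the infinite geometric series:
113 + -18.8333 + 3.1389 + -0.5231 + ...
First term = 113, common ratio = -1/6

For |r| < 1, S = a / (1 - r)
S = 113 / (1 - (-1/6))
S = 113 / (7/6)
S = 678/7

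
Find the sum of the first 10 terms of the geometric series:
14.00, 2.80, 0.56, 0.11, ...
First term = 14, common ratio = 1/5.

Sₙ = a(1 - rⁿ) / (1 - r)
S_10 = 14(1 - (1/5)^10) / (1 - (1/5))
S_10 = 14(1 - (1/9765625)) / (4/5)
S_10 = 34179684/1953125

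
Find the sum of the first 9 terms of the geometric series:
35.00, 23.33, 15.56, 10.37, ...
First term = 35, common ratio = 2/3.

Sₙ = a(1 - rⁿ) / (1 - r)
S_9 = 35(1 - (2/3)^9) / (1 - (2/3))
S_9 = 35(1 - (512/19683)) / (1/3)
S_9 = 670985/6561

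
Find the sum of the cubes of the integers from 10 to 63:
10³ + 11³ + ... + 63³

Use ∑_{k=1}^{n} k³ = [n(n+1)/2]², then subtract the first 9 terms.
∑_{k=1}^{63} k³ = [63×64/2]² = 2016² = 4064256
∑_{k=1}^{9} k³ = [9×10/2]² = 45² = 2025
∑_{k=10}^{63} k³ = 4064256 - 2025 = 4062231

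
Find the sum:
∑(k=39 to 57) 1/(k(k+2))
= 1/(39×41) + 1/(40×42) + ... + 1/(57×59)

Partial fractions: 1/(k(k+2)) = (1/2)[1/k - 1/(k+2)]
Telescoping leaves the first two and last two terms:
= (1/2)[1/39 + 1/40 - 1/58 - 1/59]
= 43909/5338320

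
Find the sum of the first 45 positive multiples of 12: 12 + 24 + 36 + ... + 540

Factor out 12: = 12(1 + 2 + ... + 45) = 12 × n(n+1)/2
= 12 × 45×46/2
= 12 × 1035
= 12420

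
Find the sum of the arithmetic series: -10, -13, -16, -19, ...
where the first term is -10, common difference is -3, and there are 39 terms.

Sₙ = n/2 × (first + last)
Last term = a + (n-1)d = -10 + (39-1)×(-3) = -124
S_39 = 39/2 × (-10 + (-124))
S_39 = 39/2 × (-134) = -2613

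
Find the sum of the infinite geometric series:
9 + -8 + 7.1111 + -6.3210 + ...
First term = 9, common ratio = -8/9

For |r| < 1, S = a / (1 - r)
S = 9 / (1 - (-8/9))
S = 9 / (17/9)
S = 81/17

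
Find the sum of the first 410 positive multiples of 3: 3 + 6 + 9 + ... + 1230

Factor out 3: = 3(1 + 2 + ... + 410) = 3 × n(n+1)/2
= 3 × 410×411/2
= 3 × 84255
= 252765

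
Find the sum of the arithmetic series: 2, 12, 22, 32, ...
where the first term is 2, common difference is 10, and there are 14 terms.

Sₙ = n/2 × (first + last)
Last term = a + (n-1)d = 2 + (14-1)×10 = 132
S_14 = 14/2 × (2 + 132)
S_14 = 14/2 × 134 = 938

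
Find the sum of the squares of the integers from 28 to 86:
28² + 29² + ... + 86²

Use ∑_{k=1}^{n} k² = n(n+1)(2n+1)/6, then subtract the first 27 terms.
∑_{k=1}^{86} k² = 86×87×173/6 = 215731
∑_{k=1}^{27} k² = 27×28×55/6 = 6930
∑_{k=28}^{86} k² = 215731 - 6930 = 208801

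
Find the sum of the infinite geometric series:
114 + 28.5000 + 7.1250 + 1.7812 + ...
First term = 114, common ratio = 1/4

For |r| < 1, S = a / (1 - r)
S = 114 / (1 - (1/4))
S = 114 / (3/4)
S = 152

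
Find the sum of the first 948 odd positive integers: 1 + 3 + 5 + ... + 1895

Sum of first n odd numbers = n²
= 948²
= 898704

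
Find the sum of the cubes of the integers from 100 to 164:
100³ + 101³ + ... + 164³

Use ∑_{k=1}^{n} k³ = [n(n+1)/2]², then subtract the first 99 terms.
∑_{k=1}^{164} k³ = [164×165/2]² = 13530² = 183060900
∑_{k=1}^{99} k³ = [99×100/2]² = 4950² = 24502500
∑_{k=100}^{164} k³ = 183060900 - 24502500 = 158558400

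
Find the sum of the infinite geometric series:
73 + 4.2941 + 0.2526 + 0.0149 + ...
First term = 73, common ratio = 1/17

For |r| < 1, S = a / (1 - r)
S = 73 / (1 - (1/17))
S = 73 / (16/17)
S = 1241/16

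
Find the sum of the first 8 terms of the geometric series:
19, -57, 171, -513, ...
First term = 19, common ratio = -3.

Sₙ = a(1 - rⁿ) / (1 - r)
S_8 = 19(1 - (-3)^8) / (1 - (-3))
S_8 = 19(1 - 6561) / (4)
S_8 = -31160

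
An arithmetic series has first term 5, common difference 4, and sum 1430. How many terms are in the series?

Using S = n/2 × [2a + (n-1)d]
1430 = n/2 × [2(5) + (n-1)(4)]
1430 = n/2 × [10 + 4n - 4]
2860 = n × [6 + 4n]
4n² + (6)n - 2860 = 0
Discriminant: Δ = (6)² - 4(4)(-2860) = 36 + 45760 = 45796
√Δ = 214
n = [-(6) + √Δ] / (2·4) = (-6 + 214) / 8 = 208 / 8 = 26
(The negative root is discarded since n must be a positive integer.)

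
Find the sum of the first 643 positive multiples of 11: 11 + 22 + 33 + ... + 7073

Factor out 11: = 11(1 + 2 + ... + 643) = 11 × n(n+1)/2
= 11 × 643×644/2
= 11 × 207046
= 2277506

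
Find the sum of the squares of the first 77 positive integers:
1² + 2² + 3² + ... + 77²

Formula: ∑k² = n(n+1)(2n+1)/6
= 77×78×155/6
= 930930/6
= 155155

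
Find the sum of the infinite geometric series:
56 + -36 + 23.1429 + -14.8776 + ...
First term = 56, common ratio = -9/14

For |r| < 1, S = a / (1 - r)
S = 56 / (1 - (-9/14))
S = 56 / (23/14)
S = 784/23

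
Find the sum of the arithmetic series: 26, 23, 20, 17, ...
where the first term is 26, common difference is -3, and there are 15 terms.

Sₙ = n/2 × (first + last)
Last term = a + (n-1)d = 26 + (15-1)×(-3) = -16
S_15 = 15/2 × (26 + (-16))
S_15 = 15/2 × 10 = 75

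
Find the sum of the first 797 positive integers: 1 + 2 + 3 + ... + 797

Formula: ∑k = n(n+1)/2
= 797×798/2
= 636006/2
= 318003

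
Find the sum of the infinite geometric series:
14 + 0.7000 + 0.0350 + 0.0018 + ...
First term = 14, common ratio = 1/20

For |r| < 1, S = a / (1 - r)
S = 14 / (1 - (1/20))
S = 14 / (19/20)
S = 280/19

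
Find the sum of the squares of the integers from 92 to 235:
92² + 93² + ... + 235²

Use ∑_{k=1}^{n} k² = n(n+1)(2n+1)/6, then subtract the first 91 terms.
∑_{k=1}^{235} k² = 235×236×471/6 = 4353610
∑_{k=1}^{91} k² = 91×92×183/6 = 255346
∑_{k=92}^{235} k² = 4353610 - 255346 = 4098264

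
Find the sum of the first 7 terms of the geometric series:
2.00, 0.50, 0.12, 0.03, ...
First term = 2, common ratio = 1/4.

Sₙ = a(1 - rⁿ) / (1 - r)
S_7 = 2(1 - (1/4)^7) / (1 - (1/4))
S_7 = 2(1 - (1/16384)) / (3/4)
S_7 = 5461/2048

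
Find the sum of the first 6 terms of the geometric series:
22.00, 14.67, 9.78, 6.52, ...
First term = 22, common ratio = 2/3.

Sₙ = a(1 - rⁿ) / (1 - r)
S_6 = 22(1 - (2/3)^6) / (1 - (2/3))
S_6 = 22(1 - (64/729)) / (1/3)
S_6 = 14630/243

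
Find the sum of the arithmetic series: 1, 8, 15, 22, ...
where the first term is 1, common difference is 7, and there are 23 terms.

Sₙ = n/2 × (first + last)
Last term = a + (n-1)d = 1 + (23-1)×7 = 155
S_23 = 23/2 × (1 + 155)
S_23 = 23/2 × 156 = 1794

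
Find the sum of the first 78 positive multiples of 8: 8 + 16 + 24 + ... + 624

Factor out 8: = 8(1 + 2 + ... + 78) = 8 × n(n+1)/2
= 8 × 78×79/2
= 8 × 3081
= 24648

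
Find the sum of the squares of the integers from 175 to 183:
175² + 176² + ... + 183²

Use ∑_{k=1}^{n} k² = n(n+1)(2n+1)/6, then subtract the first 174 terms.
∑_{k=1}^{183} k² = 183×184×367/6 = 2059604
∑_{k=1}^{174} k² = 174×175×349/6 = 1771175
∑_{k=175}^{183} k² = 2059604 - 1771175 = 288429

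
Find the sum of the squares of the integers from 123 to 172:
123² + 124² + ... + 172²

Use ∑_{k=1}^{n} k² = n(n+1)(2n+1)/6, then subtract the first 122 terms.
∑_{k=1}^{172} k² = 172×173×345/6 = 1710970
∑_{k=1}^{122} k² = 122×123×245/6 = 612745
∑_{k=123}^{172} k² = 1710970 - 612745 = 1098225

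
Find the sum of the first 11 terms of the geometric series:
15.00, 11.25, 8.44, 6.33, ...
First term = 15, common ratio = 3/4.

Sₙ = a(1 - rⁿ) / (1 - r)
S_11 = 15(1 - (3/4)^11) / (1 - (3/4))
S_11 = 15(1 - (177147/4194304)) / (1/4)
S_11 = 60257355/1048576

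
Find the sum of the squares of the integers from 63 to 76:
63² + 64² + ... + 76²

Use ∑_{k=1}^{n} k² = n(n+1)(2n+1)/6, then subtract the first 62 terms.
∑_{k=1}^{76} k² = 76×77×153/6 = 149226
∑_{k=1}^{62} k² = 62×63×125/6 = 81375
∑_{k=63}^{76} k² = 149226 - 81375 = 67851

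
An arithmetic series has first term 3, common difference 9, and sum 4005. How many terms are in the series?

Using S = n/2 × [2a + (n-1)d]
4005 = n/2 × [2(3) + (n-1)(9)]
4005 = n/2 × [6 + 9n - 9]
8010 = n × [-3 + 9n]
9n² + (-3)n - 8010 = 0
Discriminant: Δ = (-3)² - 4(9)(-8010) = 9 + 288360 = 288369
√Δ = 537
n = [-(-3) + √Δ] / (2·9) = (3 + 537) / 18 = 540 / 18 = 30
(The negative root is discarded since n must be a positive integer.)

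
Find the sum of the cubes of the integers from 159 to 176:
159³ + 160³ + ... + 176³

Use ∑_{k=1}^{n} k³ = [n(n+1)/2]², then subtract the first 158 terms.
∑_{k=1}^{176} k³ = [176×177/2]² = 15576² = 242611776
∑_{k=1}^{158} k³ = [158×159/2]² = 12561² = 157778721
∑_{k=159}^{176} k³ = 242611776 - 157778721 = 84833055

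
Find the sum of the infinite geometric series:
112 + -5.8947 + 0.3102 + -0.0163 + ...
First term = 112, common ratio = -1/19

For |r| < 1, S = a / (1 - r)
S = 112 / (1 - (-1/19))
S = 112 / (20/19)
S = 532/5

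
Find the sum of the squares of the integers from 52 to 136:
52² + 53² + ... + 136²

Use ∑_{k=1}^{n} k² = n(n+1)(2n+1)/6, then subtract the first 51 terms.
∑_{k=1}^{136} k² = 136×137×273/6 = 847756
∑_{k=1}^{51} k² = 51×52×103/6 = 45526
∑_{k=52}^{136} k² = 847756 - 45526 = 802230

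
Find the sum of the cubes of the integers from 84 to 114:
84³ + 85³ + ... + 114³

Use ∑_{k=1}^{n} k³ = [n(n+1)/2]², then subtract the first 83 terms.
∑_{k=1}^{114} k³ = [114×115/2]² = 6555² = 42968025
∑_{k=1}^{83} k³ = [83×84/2]² = 3486² = 12152196
∑_{k=84}^{114} k³ = 42968025 - 12152196 = 30815829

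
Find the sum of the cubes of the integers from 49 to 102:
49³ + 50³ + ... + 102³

Use ∑_{k=1}^{n} k³ = [n(n+1)/2]², then subtract the first 48 terms.
∑_{k=1}^{102} k³ = [102×103/2]² = 5253² = 27594009
∑_{k=1}^{48} k³ = [48×49/2]² = 1176² = 1382976
∑_{k=49}^{102} k³ = 27594009 - 1382976 = 26211033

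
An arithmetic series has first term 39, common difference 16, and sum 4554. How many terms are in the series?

Using S = n/2 × [2a + (n-1)d]
4554 = n/2 × [2(39) + (n-1)(16)]
4554 = n/2 × [78 + 16n - 16]
9108 = n × [62 + 16n]
16n² + (62)n - 9108 = 0
Discriminant: Δ = (62)² - 4(16)(-9108) = 3844 + 582912 = 586756
√Δ = 766
n = [-(62) + √Δ] / (2·16) = (-62 + 766) / 32 = 704 / 32 = 22
(The negative root is discarded since n must be a positive integer.)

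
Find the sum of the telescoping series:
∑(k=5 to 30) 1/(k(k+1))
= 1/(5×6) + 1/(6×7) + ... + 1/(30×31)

Partial fractions: 1/(k(k+1)) = 1/k - 1/(k+1)
The series telescopes:
= (1/5 - 1/6) + (1/6 - 1/7) + ... + (1/30 - 1/31)
= 1/5 - 1/31
= 26/155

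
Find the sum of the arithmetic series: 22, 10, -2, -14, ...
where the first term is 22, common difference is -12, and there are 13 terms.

Sₙ = n/2 × (first + last)
Last term = a + (n-1)d = 22 + (13-1)×(-12) = -122
S_13 = 13/2 × (22 + (-122))
S_13 = 13/2 × (-100) = -650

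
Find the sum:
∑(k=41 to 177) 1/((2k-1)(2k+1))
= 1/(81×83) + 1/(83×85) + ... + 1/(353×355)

Partial fractions: 1/((2k-1)(2k+1)) = (1/2)[1/(2k-1) - 1/(2k+1)]
The series telescopes:
= (1/2)[1/81 - 1/355]
= 137/28755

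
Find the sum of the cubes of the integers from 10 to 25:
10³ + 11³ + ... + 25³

Use ∑_{k=1}^{n} k³ = [n(n+1)/2]², then subtract the first 9 terms.
∑_{k=1}^{25} k³ = [25×26/2]² = 325² = 105625
∑_{k=1}^{9} k³ = [9×10/2]² = 45² = 2025
∑_{k=10}^{25} k³ = 105625 - 2025 = 103600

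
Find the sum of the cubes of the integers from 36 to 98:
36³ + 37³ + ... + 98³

Use ∑_{k=1}^{n} k³ = [n(n+1)/2]², then subtract the first 35 terms.
∑_{k=1}^{98} k³ = [98×99/2]² = 4851² = 23532201
∑_{k=1}^{35} k³ = [35×36/2]² = 630² = 396900
∑_{k=36}^{98} k³ = 23532201 - 396900 = 23135301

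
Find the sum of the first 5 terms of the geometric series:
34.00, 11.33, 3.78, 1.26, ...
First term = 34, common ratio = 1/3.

Sₙ = a(1 - rⁿ) / (1 - r)
S_5 = 34(1 - (1/3)^5) / (1 - (1/3))
S_5 = 34(1 - (1/243)) / (2/3)
S_5 = 4114/81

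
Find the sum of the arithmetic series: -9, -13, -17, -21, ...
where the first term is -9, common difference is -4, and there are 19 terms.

Sₙ = n/2 × (first + last)
Last term = a + (n-1)d = -9 + (19-1)×(-4) = -81
S_19 = 19/2 × (-9 + (-81))
S_19 = 19/2 × (-90) = -855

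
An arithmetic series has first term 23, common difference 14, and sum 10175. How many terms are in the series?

Using S = n/2 × [2a + (n-1)d]
10175 = n/2 × [2(23) + (n-1)(14)]
10175 = n/2 × [46 + 14n - 14]
20350 = n × [32 + 14n]
14n² + (32)n - 20350 = 0
Discriminant: Δ = (32)² - 4(14)(-20350) = 1024 + 1139600 = 1140624
√Δ = 1068
n = [-(32) + √Δ] / (2·14) = (-32 + 1068) / 28 = 1036 / 28 = 37
(The negative root is discarded since n must be a positive integer.)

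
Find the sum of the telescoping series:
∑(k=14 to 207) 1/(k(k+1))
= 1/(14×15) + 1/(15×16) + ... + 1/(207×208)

Partial fractions: 1/(k(k+1)) = 1/k - 1/(k+1)
The series telescopes:
= (1/14 - 1/15) + (1/15 - 1/16) + ... + (1/207 - 1/208)
= 1/14 - 1/208
= 97/1456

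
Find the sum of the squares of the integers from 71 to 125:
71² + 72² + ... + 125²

Use ∑_{k=1}^{n} k² = n(n+1)(2n+1)/6, then subtract the first 70 terms.
∑_{k=1}^{125} k² = 125×126×251/6 = 658875
∑_{k=1}^{70} k² = 70×71×141/6 = 116795
∑_{k=71}^{125} k² = 658875 - 116795 = 542080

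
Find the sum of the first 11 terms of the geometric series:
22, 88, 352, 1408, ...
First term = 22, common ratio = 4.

Sₙ = a(1 - rⁿ) / (1 - r)
S_11 = 22(1 - 4^11) / (1 - 4)
S_11 = 22(1 - 4194304) / (-3)
S_11 = 30758222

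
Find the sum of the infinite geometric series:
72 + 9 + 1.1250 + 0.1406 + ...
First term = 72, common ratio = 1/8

For |r| < 1, S = a / (1 - r)
S = 72 / (1 - (1/8))
S = 72 / (7/8)
S = 576/7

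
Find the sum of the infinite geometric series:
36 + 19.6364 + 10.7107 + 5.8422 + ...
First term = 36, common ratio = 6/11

For |r| < 1, S = a / (1 - r)
S = 36 / (1 - (6/11))
S = 36 / (5/11)
S = 396/5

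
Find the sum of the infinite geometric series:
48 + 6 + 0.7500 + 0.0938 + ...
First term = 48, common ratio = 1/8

For |r| < 1, S = a / (1 - r)
S = 48 / (1 - (1/8))
S = 48 / (7/8)
S = 384/7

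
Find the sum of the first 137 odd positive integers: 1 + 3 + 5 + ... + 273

Sum of first n odd numbers = n²
= 137²
= 18769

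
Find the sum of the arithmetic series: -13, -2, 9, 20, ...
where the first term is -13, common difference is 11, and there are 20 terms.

Sₙ = n/2 × (first + last)
Last term = a + (n-1)d = -13 + (20-1)×11 = 196
S_20 = 20/2 × (-13 + 196)
S_20 = 20/2 × 183 = 1830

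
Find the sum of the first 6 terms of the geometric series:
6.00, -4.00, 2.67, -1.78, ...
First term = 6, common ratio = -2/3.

Sₙ = a(1 - rⁿ) / (1 - r)
S_6 = 6(1 - (-2/3)^6) / (1 - (-2/3))
S_6 = 6(1 - (64/729)) / (5/3)
S_6 = 266/81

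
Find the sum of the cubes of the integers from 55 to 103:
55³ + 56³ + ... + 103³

Use ∑_{k=1}^{n} k³ = [n(n+1)/2]², then subtract the first 54 terms.
∑_{k=1}^{103} k³ = [103×104/2]² = 5356² = 28686736
∑_{k=1}^{54} k³ = [54×55/2]² = 1485² = 2205225
∑_{k=55}^{103} k³ = 28686736 - 2205225 = 26481511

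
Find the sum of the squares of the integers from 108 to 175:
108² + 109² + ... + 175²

Use ∑_{k=1}^{n} k² = n(n+1)(2n+1)/6, then subtract the first 107 terms.
∑_{k=1}^{175} k² = 175×176×351/6 = 1801800
∑_{k=1}^{107} k² = 107×108×215/6 = 414090
∑_{k=108}^{175} k² = 1801800 - 414090 = 1387710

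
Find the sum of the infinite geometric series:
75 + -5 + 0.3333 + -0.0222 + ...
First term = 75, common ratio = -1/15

For |r| < 1, S = a / (1 - r)
S = 75 / (1 - (-1/15))
S = 75 / (16/15)
S = 1125/16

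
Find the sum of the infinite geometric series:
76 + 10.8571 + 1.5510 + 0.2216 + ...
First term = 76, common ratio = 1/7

For |r| < 1, S = a / (1 - r)
S = 76 / (1 - (1/7))
S = 76 / (6/7)
S = 266/3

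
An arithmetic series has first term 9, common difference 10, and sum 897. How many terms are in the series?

Using S = n/2 × [2a + (n-1)d]
897 = n/2 × [2(9) + (n-1)(10)]
897 = n/2 × [18 + 10n - 10]
1794 = n × [8 + 10n]
10n² + (8)n - 1794 = 0
Discriminant: Δ = (8)² - 4(10)(-1794) = 64 + 71760 = 71824
√Δ = 268
n = [-(8) + √Δ] / (2·10) = (-8 + 268) / 20 = 260 / 20 = 13
(The negative root is discarded since n must be a positive integer.)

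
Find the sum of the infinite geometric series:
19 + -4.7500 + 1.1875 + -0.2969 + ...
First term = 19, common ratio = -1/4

For |r| < 1, S = a / (1 - r)
S = 19 / (1 - (-1/4))
S = 19 / (5/4)
S = 76/5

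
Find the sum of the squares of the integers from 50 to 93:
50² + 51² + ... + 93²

Use ∑_{k=1}^{n} k² = n(n+1)(2n+1)/6, then subtract the first 49 terms.
∑_{k=1}^{93} k² = 93×94×187/6 = 272459
∑_{k=1}^{49} k² = 49×50×99/6 = 40425
∑_{k=50}^{93} k² = 272459 - 40425 = 232034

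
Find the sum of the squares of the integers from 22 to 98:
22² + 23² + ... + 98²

Use ∑_{k=1}^{n} k² = n(n+1)(2n+1)/6, then subtract the first 21 terms.
∑_{k=1}^{98} k² = 98×99×197/6 = 318549
∑_{k=1}^{21} k² = 21×22×43/6 = 3311
∑_{k=22}^{98} k² = 318549 - 3311 = 315238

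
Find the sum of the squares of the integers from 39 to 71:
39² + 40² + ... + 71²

Use ∑_{k=1}^{n} k² = n(n+1)(2n+1)/6, then subtract the first 38 terms.
∑_{k=1}^{71} k² = 71×72×143/6 = 121836
∑_{k=1}^{38} k² = 38×39×77/6 = 19019
∑_{k=39}^{71} k² = 121836 - 19019 = 102817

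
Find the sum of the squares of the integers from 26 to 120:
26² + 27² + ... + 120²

Use ∑_{k=1}^{n} k² = n(n+1)(2n+1)/6, then subtract the first 25 terms.
∑_{k=1}^{120} k² = 120×121×241/6 = 583220
∑_{k=1}^{25} k² = 25×26×51/6 = 5525
∑_{k=26}^{120} k² = 583220 - 5525 = 577695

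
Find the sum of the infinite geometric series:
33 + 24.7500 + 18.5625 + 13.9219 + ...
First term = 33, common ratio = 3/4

For |r| < 1, S = a / (1 - r)
S = 33 / (1 - (3/4))
S = 33 / (1/4)
S = 132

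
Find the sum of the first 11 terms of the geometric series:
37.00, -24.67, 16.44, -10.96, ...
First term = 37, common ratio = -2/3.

Sₙ = a(1 - rⁿ) / (1 - r)
S_11 = 37(1 - (-2/3)^11) / (1 - (-2/3))
S_11 = 37(1 - (-2048/177147)) / (5/3)
S_11 = 1326043/59049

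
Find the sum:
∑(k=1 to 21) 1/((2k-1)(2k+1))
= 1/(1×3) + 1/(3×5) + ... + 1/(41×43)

Partial fractions: 1/((2k-1)(2k+1)) = (1/2)[1/(2k-1) - 1/(2k+1)]
The series telescopes:
= (1/2)[1/1 - 1/43]
= 21/43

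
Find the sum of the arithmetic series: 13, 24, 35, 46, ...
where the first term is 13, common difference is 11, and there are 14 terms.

Sₙ = n/2 × (first + last)
Last term = a + (n-1)d = 13 + (14-1)×11 = 156
S_14 = 14/2 × (13 + 156)
S_14 = 14/2 × 169 = 1183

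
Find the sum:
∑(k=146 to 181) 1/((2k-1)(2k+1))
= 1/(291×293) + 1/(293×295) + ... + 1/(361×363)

Partial fractions: 1/((2k-1)(2k+1)) = (1/2)[1/(2k-1) - 1/(2k+1)]
The series telescopes:
= (1/2)[1/291 - 1/363]
= 4/11737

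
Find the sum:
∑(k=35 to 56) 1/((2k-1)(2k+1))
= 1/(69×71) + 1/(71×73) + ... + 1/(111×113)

Partial fractions: 1/((2k-1)(2k+1)) = (1/2)[1/(2k-1) - 1/(2k+1)]
The series telescopes:
= (1/2)[1/69 - 1/113]
= 22/7797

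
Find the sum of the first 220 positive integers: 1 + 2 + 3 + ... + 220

Formula: ∑k = n(n+1)/2
= 220×221/2
= 48620/2
= 24310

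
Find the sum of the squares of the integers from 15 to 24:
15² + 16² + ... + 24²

Use ∑_{k=1}^{n} k² = n(n+1)(2n+1)/6, then subtract the first 14 terms.
∑_{k=1}^{24} k² = 24×25×49/6 = 4900
∑_{k=1}^{14} k² = 14×15×29/6 = 1015
∑_{k=15}^{24} k² = 4900 - 1015 = 3885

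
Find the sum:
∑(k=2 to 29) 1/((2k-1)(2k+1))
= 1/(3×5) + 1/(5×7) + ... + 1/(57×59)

Partial fractions: 1/((2k-1)(2k+1)) = (1/2)[1/(2k-1) - 1/(2k+1)]
The series telescopes:
= (1/2)[1/3 - 1/59]
= 28/177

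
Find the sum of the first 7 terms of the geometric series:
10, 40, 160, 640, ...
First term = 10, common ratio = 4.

Sₙ = a(1 - rⁿ) / (1 - r)
S_7 = 10(1 - 4^7) / (1 - 4)
S_7 = 10(1 - 16384) / (-3)
S_7 = 54610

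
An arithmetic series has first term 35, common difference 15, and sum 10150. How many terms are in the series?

Using S = n/2 × [2a + (n-1)d]
10150 = n/2 × [2(35) + (n-1)(15)]
10150 = n/2 × [70 + 15n - 15]
20300 = n × [55 + 15n]
15n² + (55)n - 20300 = 0
Discriminant: Δ = (55)² - 4(15)(-20300) = 3025 + 1218000 = 1221025
√Δ = 1105
n = [-(55) + √Δ] / (2·15) = (-55 + 1105) / 30 = 1050 / 30 = 35
(The negative root is discarded since n must be a positive integer.)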